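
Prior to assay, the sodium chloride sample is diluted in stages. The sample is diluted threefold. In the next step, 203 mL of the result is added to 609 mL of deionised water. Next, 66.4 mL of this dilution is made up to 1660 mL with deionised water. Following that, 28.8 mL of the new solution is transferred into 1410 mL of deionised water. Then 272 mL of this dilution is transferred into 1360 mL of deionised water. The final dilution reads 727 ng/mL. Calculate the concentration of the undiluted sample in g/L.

Overall dilution factor = 3 × 4 × 25 × 49.96 × 6 = 8.99 × 10⁴.
Original = 727 ng/mL × 8.99 × 10⁴ = 6.54 × 10⁷ ng/mL = 65.4 g/L.

65.4 g/L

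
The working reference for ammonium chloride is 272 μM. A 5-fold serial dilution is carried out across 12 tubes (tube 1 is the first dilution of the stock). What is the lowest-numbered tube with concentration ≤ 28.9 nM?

tube 6

Tube n has concentration 272 μM / 5ⁿ.
Need 5ⁿ ≥ 272 μM / 28.9 nM = 9412, so n ≥ 5.69.
First such tube: n = 6.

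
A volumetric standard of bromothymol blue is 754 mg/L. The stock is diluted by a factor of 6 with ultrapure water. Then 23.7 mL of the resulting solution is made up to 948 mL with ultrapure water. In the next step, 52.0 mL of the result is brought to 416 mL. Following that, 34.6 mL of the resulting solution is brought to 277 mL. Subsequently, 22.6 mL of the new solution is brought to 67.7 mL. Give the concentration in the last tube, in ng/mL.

Overall dilution factor = 6 × 40 × 8 × 8.006 × 2.996 = 4.60 × 10⁴.
754 mg/L / 4.60 × 10⁴ = 0.0164 mg/L = 16.4 ng/mL.

16.4 ng/mL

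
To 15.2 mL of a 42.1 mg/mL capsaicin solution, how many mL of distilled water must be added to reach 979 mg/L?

638 mL

979 mg/L = 0.979 mg/mL.
V₂ = C₁V₁/C₂ = 42.1 × 15.2 / 0.979 = 654 mL.
Diluent to add = V₂ − V₁ = 654 − 15.2 = 638 mL.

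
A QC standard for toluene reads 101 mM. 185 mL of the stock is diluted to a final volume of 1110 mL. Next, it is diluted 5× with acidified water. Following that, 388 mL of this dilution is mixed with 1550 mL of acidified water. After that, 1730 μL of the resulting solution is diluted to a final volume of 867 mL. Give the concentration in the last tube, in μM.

1.34 μM

Overall dilution factor = 6 × 5 × 4.995 × 501.2 = 7.51 × 10⁴.
101 mM / 7.51 × 10⁴ = 1.34 × 10⁻³ mM = 1.34 μM.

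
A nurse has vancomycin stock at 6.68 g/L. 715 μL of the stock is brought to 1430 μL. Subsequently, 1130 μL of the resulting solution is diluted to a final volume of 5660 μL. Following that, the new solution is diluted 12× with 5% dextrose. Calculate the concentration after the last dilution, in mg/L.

Overall dilution factor = 2 × 5.009 × 12 = 120.
6.68 g/L / 120 = 0.0556 g/L = 55.6 mg/L.

55.6 mg/L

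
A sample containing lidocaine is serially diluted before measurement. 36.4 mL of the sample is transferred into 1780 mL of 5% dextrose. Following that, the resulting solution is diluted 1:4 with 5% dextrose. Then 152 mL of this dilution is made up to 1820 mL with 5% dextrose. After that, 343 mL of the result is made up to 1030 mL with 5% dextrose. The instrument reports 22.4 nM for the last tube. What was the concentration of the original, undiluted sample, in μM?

161 μM

Overall dilution factor = 49.90 × 4 × 11.97 × 3.003 = 7177.
Original = 22.4 nM × 7177 = 1.61 × 10⁵ nM = 161 μM.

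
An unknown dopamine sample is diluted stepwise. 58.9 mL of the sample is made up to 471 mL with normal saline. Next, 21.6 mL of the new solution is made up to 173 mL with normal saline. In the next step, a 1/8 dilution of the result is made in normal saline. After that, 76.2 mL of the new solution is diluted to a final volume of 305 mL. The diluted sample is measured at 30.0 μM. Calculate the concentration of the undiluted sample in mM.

Overall dilution factor = 7.997 × 8.009 × 8 × 4.003 = 2051.
Original = 30.0 μM × 2051 = 6.15 × 10⁴ μM = 61.5 mM.

61.5 mM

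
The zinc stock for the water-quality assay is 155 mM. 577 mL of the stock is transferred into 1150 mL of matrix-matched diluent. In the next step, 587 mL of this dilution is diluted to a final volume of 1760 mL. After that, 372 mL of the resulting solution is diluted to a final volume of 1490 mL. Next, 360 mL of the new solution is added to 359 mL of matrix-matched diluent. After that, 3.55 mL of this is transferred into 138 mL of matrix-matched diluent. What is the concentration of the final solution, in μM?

Overall dilution factor = 2.993 × 2.998 × 4.005 × 1.997 × 39.87 = 2862.
155 mM / 2862 = 0.0541 mM = 54.1 μM.

54.1 μM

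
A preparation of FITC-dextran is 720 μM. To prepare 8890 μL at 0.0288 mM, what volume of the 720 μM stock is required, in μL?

356 μL

0.0288 mM = 28.8 μM.
V₁ = C₂V₂/C₁ = 28.8 × 8890 / 720 = 356 μL.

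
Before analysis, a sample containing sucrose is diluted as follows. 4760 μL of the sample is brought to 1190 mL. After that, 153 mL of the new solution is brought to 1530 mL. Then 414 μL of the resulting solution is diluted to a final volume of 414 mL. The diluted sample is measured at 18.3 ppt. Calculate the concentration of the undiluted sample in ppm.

Overall dilution factor = 250 × 10 × 1000 = 2.50 × 10⁶.
Original = 18.3 ppt × 2.50 × 10⁶ = 4.58 × 10⁷ ppt = 45.8 ppm.

45.8 ppm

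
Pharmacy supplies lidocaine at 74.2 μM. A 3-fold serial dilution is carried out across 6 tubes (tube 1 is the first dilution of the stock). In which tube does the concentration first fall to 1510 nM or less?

tube 4

Tube n has concentration 74.2 μM / 3ⁿ.
Need 3ⁿ ≥ 74.2 μM / 1510 nM = 49.1, so n ≥ 3.55.
First such tube: n = 4.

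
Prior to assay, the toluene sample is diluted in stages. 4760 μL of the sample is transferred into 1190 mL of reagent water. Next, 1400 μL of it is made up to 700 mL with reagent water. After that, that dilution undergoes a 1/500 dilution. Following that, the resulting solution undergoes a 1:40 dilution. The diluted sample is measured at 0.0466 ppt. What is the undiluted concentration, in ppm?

117 ppm

Overall dilution factor = 251 × 500 × 500 × 40 = 2.51 × 10⁹.
Original = 0.0466 ppt × 2.51 × 10⁹ = 1.17 × 10⁸ ppt = 117 ppm.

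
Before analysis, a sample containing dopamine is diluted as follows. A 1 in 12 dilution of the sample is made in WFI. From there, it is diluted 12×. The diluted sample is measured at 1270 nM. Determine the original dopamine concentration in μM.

183 μM

Overall dilution factor = 12 × 12 = 144.
Original = 1270 nM × 144 = 1.83 × 10⁵ nM = 183 μM.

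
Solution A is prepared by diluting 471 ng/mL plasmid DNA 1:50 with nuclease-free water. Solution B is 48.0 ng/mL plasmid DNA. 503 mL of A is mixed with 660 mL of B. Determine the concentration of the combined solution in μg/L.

31.3 μg/L

C_A = 471 ng/mL / 50 = 9.42 ng/mL.
C_mix = (C_A·V_A + C_B·V_B)/(V_A + V_B) = (9.42×503 + 48.0×660) / 1163 = 31.3 ng/mL = 31.3 μg/L.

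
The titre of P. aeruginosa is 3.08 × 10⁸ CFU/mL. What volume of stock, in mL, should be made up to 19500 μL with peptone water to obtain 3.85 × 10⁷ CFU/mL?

V₁ = C₂V₂/C₁ = 3.85 × 10⁷ × 19500 / 3.08 × 10⁸ = 2438 μL = 2.44 mL.

2.44 mL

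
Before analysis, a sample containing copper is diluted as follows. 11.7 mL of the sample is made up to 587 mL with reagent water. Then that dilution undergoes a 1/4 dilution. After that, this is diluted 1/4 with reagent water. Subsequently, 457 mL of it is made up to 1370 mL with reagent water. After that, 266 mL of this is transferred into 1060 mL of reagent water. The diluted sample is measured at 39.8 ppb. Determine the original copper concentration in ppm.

477 ppm

Overall dilution factor = 50.17 × 4 × 4 × 2.998 × 4.985 = 1.20 × 10⁴.
Original = 39.8 ppb × 1.20 × 10⁴ = 4.77 × 10⁵ ppb = 477 ppm.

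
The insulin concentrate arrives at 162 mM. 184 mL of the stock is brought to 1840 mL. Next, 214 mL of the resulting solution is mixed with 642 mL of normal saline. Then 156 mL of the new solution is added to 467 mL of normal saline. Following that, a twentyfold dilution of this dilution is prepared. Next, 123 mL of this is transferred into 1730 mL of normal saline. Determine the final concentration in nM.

Overall dilution factor = 10 × 4 × 3.994 × 20 × 15.07 = 4.81 × 10⁴.
162 mM / 4.81 × 10⁴ = 3.37 × 10⁻³ mM = 3370 nM.

3370 nM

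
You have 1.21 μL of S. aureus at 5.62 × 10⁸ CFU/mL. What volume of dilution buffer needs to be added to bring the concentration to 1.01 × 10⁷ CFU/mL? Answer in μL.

V₂ = C₁V₁/C₂ = 5.62 × 10⁸ × 1.21 / 1.01 × 10⁷ = 67.3 μL.
Diluent to add = V₂ − V₁ = 67.3 − 1.21 = 66.1 μL.

66.1 μL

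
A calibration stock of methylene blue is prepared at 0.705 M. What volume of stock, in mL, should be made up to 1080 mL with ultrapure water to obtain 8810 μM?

8810 μM = 8.81 × 10⁻³ M.
V₁ = C₂V₂/C₁ = 8.81 × 10⁻³ × 1080 / 0.705 = 13.5 mL.

13.5 mL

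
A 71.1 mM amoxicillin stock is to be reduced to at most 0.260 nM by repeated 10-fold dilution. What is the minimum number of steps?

9

Need 10ⁿ ≥ 2.73 × 10⁸, so n ≥ log(2.73 × 10⁸)/log(10) = 8.44.
Minimum whole steps: n = 9.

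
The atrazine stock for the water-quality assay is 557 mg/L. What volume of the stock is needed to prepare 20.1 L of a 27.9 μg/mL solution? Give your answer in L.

27.9 μg/mL = 27.9 mg/L.
V₁ = C₂V₂/C₁ = 27.9 × 20.1 / 557 = 1.01 L.

1.01 L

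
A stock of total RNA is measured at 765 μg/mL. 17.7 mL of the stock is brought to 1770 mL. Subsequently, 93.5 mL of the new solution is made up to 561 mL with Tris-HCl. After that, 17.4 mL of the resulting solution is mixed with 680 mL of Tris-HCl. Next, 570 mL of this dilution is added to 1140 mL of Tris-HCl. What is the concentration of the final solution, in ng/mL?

10.6 ng/mL

Overall dilution factor = 100 × 6 × 40.08 × 3 = 7.21 × 10⁴.
765 μg/mL / 7.21 × 10⁴ = 0.0106 μg/mL = 10.6 ng/mL.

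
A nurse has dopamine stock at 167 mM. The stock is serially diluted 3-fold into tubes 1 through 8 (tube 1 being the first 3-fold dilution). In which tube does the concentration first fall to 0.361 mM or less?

tube 6

Tube n has concentration 167 mM / 3ⁿ.
Need 3ⁿ ≥ 167 mM / 0.361 mM = 463, so n ≥ 5.59.
First such tube: n = 6.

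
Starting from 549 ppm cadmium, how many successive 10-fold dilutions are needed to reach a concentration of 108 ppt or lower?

Need 10ⁿ ≥ 5.08 × 10⁶, so n ≥ log(5.08 × 10⁶)/log(10) = 6.71.
Minimum whole steps: n = 7.

7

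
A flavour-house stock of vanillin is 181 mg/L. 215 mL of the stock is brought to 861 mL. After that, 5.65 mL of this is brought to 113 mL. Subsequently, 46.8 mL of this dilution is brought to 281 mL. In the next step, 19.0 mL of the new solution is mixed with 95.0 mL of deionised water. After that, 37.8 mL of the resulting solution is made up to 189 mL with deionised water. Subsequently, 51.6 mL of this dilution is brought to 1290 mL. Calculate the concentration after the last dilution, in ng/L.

Overall dilution factor = 4.005 × 20 × 6.004 × 6 × 5 × 25 = 3.61 × 10⁵.
181 mg/L / 3.61 × 10⁵ = 5.02 × 10⁻⁴ mg/L = 502 ng/L.

502 ng/L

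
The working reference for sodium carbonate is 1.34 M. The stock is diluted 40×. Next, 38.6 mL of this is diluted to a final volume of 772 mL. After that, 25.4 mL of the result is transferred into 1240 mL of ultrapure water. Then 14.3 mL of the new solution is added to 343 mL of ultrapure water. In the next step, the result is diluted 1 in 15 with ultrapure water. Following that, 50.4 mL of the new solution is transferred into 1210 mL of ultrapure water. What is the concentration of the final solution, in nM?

Overall dilution factor = 40 × 20 × 49.82 × 24.99 × 15 × 25.01 = 3.74 × 10⁸.
1.34 M / 3.74 × 10⁸ = 3.59 × 10⁻⁹ M = 3.59 nM.

3.59 nM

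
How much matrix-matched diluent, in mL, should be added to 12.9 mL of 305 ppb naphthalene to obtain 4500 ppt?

4500 ppt = 4.50 ppb.
V₂ = C₁V₁/C₂ = 305 × 12.9 / 4.50 = 874 mL.
Diluent to add = V₂ − V₁ = 874 − 12.9 = 861 mL.

861 mL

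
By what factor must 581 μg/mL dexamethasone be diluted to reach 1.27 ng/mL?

Factor = C₀/C_target = 581 μg/mL / 1.27 ng/mL = 4.57 × 10⁵.

4.57 × 10⁵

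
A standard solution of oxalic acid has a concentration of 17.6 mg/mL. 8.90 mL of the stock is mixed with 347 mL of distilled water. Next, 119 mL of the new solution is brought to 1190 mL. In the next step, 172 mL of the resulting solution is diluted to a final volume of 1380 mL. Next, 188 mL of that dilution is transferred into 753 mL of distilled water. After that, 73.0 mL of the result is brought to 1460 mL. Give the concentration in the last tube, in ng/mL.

54.8 ng/mL

Overall dilution factor = 39.99 × 10 × 8.023 × 5.005 × 20 = 3.21 × 10⁵.
17.6 mg/mL / 3.21 × 10⁵ = 5.48 × 10⁻⁵ mg/mL = 54.8 ng/mL.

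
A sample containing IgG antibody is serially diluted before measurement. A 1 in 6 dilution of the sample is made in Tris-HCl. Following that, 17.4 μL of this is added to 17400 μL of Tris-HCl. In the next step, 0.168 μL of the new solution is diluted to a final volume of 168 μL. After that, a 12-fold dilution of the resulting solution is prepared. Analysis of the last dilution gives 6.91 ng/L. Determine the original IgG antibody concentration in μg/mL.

498 μg/mL

Overall dilution factor = 6 × 1001 × 1000 × 12 = 7.21 × 10⁷.
Original = 6.91 ng/L × 7.21 × 10⁷ = 4.98 × 10⁸ ng/L = 498 μg/mL.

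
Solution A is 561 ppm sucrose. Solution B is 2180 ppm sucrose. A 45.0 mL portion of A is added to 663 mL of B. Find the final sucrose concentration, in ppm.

C_mix = (C_A·V_A + C_B·V_B)/(V_A + V_B) = (561×45.0 + 2180×663) / 708.0 = 2077 ppm.

2080 ppm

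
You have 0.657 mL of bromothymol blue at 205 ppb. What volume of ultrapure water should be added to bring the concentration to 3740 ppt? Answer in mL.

3740 ppt = 3.74 ppb.
V₂ = C₁V₁/C₂ = 205 × 0.657 / 3.74 = 36.0 mL.
Diluent to add = V₂ − V₁ = 36.0 − 0.657 = 35.4 mL.

35.4 mL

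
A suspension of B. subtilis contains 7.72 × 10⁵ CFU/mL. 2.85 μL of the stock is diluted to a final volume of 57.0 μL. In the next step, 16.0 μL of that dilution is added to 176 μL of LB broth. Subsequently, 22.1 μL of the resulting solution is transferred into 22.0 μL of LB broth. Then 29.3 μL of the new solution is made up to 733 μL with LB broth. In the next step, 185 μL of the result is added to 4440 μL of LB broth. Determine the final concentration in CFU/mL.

Overall dilution factor = 20 × 12 × 1.995 × 25.02 × 25 = 3.00 × 10⁵.
7.72 × 10⁵ CFU/mL / 3.00 × 10⁵ = 2.58 CFU/mL.

2.58 CFU/mL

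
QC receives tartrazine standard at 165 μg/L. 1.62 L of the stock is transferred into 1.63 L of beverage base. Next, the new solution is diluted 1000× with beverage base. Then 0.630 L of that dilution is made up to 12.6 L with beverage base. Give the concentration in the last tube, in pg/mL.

4.11 pg/mL

Overall dilution factor = 2.006 × 1000 × 20 = 4.01 × 10⁴.
165 μg/L / 4.01 × 10⁴ = 4.11 × 10⁻³ μg/L = 4.11 pg/mL.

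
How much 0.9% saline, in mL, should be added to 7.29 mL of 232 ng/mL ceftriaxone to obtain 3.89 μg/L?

427 mL

3.89 μg/L = 3.89 ng/mL.
V₂ = C₁V₁/C₂ = 232 × 7.29 / 3.89 = 435 mL.
Diluent to add = V₂ − V₁ = 435 − 7.29 = 427 mL.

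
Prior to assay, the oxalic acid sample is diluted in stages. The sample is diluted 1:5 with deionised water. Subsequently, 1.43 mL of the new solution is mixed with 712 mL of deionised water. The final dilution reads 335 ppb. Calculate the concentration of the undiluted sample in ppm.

836 ppm

Overall dilution factor = 5 × 498.9 = 2495.
Original = 335 ppb × 2495 = 8.36 × 10⁵ ppb = 836 ppm.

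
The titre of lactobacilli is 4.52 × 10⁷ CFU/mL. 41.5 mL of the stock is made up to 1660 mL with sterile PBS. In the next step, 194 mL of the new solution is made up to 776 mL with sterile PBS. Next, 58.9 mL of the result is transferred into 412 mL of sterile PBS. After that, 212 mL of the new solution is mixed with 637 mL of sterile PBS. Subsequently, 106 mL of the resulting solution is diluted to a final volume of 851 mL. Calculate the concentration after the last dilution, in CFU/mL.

1100 CFU/mL

Overall dilution factor = 40 × 4 × 7.995 × 4.005 × 8.028 = 4.11 × 10⁴.
4.52 × 10⁷ CFU/mL / 4.11 × 10⁴ = 1100 CFU/mL.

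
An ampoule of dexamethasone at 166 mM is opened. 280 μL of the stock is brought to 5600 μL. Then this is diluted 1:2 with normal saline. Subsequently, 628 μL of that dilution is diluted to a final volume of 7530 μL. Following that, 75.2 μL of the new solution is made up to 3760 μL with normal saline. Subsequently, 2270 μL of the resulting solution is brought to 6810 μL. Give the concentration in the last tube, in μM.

Overall dilution factor = 20 × 2 × 11.99 × 50 × 3 = 7.19 × 10⁴.
166 mM / 7.19 × 10⁴ = 2.31 × 10⁻³ mM = 2.31 μM.

2.31 μM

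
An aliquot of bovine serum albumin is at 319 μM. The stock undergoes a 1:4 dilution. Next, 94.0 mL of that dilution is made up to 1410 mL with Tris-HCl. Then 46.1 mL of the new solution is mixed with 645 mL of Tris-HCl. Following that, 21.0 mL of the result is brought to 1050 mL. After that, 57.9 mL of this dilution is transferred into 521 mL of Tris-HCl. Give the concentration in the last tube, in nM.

0.709 nM

Overall dilution factor = 4 × 15 × 14.99 × 50 × 9.998 = 4.50 × 10⁵.
319 μM / 4.50 × 10⁵ = 7.09 × 10⁻⁴ μM = 0.709 nM.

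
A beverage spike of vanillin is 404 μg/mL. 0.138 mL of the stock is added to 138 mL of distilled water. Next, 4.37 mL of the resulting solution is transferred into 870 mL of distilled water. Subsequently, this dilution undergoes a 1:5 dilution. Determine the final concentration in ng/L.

403 ng/L

Overall dilution factor = 1001 × 200.1 × 5 = 1.00 × 10⁶.
404 μg/mL / 1.00 × 10⁶ = 4.03 × 10⁻⁴ μg/mL = 403 ng/L.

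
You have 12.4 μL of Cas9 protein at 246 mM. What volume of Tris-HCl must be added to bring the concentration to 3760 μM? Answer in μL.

799 μL

3760 μM = 3.76 mM.
V₂ = C₁V₁/C₂ = 246 × 12.4 / 3.76 = 811 μL.
Diluent to add = V₂ − V₁ = 811 − 12.4 = 799 μL.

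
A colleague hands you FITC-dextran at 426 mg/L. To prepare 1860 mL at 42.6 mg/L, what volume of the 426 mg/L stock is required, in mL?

186 mL

V₁ = C₂V₂/C₁ = 42.6 × 1860 / 426 = 186 mL.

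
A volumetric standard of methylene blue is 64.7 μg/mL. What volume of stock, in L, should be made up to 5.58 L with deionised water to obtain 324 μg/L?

324 μg/L = 0.324 μg/mL.
V₁ = C₂V₂/C₁ = 0.324 × 5.58 / 64.7 = 0.0279 L.

0.0279 L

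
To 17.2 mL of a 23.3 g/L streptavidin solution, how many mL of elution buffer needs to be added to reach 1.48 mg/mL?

1.48 mg/mL = 1.48 g/L.
V₂ = C₁V₁/C₂ = 23.3 × 17.2 / 1.48 = 271 mL.
Diluent to add = V₂ − V₁ = 271 − 17.2 = 254 mL.

254 mL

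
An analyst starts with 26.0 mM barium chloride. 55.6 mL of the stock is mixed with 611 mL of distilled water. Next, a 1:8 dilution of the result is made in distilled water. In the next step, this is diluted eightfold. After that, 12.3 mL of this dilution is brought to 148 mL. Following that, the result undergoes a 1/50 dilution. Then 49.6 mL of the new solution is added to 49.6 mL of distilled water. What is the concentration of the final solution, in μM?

0.0282 μM

Overall dilution factor = 11.99 × 8 × 8 × 12.03 × 50 × 2 = 9.23 × 10⁵.
26.0 mM / 9.23 × 10⁵ = 2.82 × 10⁻⁵ mM = 0.0282 μM.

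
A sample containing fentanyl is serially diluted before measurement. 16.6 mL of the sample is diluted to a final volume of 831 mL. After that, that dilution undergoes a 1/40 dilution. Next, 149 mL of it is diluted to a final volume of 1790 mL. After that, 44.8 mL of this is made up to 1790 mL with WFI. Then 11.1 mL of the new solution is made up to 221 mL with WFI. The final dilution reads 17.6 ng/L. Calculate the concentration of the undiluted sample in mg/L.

337 mg/L

Overall dilution factor = 50.06 × 40 × 12.01 × 39.96 × 19.91 = 1.91 × 10⁷.
Original = 17.6 ng/L × 1.91 × 10⁷ = 3.37 × 10⁸ ng/L = 337 mg/L.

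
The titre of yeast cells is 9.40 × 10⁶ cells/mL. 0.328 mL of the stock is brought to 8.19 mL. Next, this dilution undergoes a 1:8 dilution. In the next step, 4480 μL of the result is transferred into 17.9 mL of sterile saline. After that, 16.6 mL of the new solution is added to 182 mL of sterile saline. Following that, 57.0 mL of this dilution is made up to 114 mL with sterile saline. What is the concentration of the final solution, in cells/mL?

Overall dilution factor = 24.97 × 8 × 4.996 × 11.96 × 2 = 2.39 × 10⁴.
9.40 × 10⁶ cells/mL / 2.39 × 10⁴ = 394 cells/mL.

394 cells/mL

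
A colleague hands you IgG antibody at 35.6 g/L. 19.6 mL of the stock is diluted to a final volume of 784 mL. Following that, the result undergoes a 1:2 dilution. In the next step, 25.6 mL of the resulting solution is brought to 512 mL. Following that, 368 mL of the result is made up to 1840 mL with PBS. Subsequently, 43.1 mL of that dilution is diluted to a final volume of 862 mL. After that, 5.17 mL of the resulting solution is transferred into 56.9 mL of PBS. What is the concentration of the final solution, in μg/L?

18.5 μg/L

Overall dilution factor = 40 × 2 × 20 × 5 × 20 × 12.01 = 1.92 × 10⁶.
35.6 g/L / 1.92 × 10⁶ = 1.85 × 10⁻⁵ g/L = 18.5 μg/L.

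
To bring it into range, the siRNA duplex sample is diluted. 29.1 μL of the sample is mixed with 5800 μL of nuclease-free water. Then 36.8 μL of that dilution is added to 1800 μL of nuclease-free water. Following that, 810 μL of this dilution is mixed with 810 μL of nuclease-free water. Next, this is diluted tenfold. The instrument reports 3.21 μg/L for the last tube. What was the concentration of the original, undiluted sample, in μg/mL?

Overall dilution factor = 200.3 × 49.91 × 2 × 10 = 2.00 × 10⁵.
Original = 3.21 μg/L × 2.00 × 10⁵ = 6.42 × 10⁵ μg/L = 642 μg/mL.

642 μg/mL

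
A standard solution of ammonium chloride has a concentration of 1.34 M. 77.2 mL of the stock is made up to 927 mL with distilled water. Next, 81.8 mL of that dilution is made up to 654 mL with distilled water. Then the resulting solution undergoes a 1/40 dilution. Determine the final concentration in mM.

Overall dilution factor = 12.01 × 7.995 × 40 = 3840.
1.34 M / 3840 = 3.49 × 10⁻⁴ M = 0.349 mM.

0.349 mM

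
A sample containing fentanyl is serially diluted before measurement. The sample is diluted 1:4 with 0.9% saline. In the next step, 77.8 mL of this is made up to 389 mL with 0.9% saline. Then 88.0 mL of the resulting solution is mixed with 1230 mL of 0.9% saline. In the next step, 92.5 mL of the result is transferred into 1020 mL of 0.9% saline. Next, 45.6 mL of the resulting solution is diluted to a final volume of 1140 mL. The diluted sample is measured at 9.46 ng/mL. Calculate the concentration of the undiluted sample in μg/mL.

Overall dilution factor = 4 × 5 × 14.98 × 12.03 × 25 = 9.01 × 10⁴.
Original = 9.46 ng/mL × 9.01 × 10⁴ = 8.52 × 10⁵ ng/mL = 852 μg/mL.

852 μg/mL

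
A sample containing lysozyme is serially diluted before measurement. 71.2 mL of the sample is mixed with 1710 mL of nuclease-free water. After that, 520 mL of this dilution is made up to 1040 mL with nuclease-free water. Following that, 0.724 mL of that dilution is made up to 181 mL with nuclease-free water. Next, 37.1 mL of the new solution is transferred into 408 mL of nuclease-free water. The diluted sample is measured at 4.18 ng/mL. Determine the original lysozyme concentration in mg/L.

627 mg/L

Overall dilution factor = 25.02 × 2 × 250 × 12.00 = 1.50 × 10⁵.
Original = 4.18 ng/mL × 1.50 × 10⁵ = 6.27 × 10⁵ ng/mL = 627 mg/L.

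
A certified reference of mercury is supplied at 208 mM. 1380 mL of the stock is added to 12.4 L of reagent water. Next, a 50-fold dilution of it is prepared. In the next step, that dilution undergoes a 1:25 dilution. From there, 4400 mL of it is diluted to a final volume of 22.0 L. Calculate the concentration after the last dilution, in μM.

3.33 μM

Overall dilution factor = 9.986 × 50 × 25 × 5 = 6.24 × 10⁴.
208 mM / 6.24 × 10⁴ = 3.33 × 10⁻³ mM = 3.33 μM.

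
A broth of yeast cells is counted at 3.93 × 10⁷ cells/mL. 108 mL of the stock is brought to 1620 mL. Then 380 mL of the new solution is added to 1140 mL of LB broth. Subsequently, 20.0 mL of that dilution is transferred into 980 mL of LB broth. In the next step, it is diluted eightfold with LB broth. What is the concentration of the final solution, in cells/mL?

1640 cells/mL

Overall dilution factor = 15 × 4 × 50 × 8 = 2.40 × 10⁴.
3.93 × 10⁷ cells/mL / 2.40 × 10⁴ = 1640 cells/mL.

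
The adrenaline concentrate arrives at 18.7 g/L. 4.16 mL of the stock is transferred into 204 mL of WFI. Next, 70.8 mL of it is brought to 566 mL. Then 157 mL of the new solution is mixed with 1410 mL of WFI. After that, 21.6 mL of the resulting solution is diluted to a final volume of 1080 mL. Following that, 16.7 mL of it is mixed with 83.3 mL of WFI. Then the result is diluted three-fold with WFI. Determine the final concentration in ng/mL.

Overall dilution factor = 50.04 × 7.994 × 9.981 × 50 × 5.988 × 3 = 3.59 × 10⁶.
18.7 g/L / 3.59 × 10⁶ = 5.21 × 10⁻⁶ g/L = 5.21 ng/mL.

5.21 ng/mL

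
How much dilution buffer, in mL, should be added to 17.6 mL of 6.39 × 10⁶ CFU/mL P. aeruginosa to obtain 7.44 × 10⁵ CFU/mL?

134 mL

V₂ = C₁V₁/C₂ = 6.39 × 10⁶ × 17.6 / 7.44 × 10⁵ = 151 mL.
Diluent to add = V₂ − V₁ = 151 − 17.6 = 134 mL.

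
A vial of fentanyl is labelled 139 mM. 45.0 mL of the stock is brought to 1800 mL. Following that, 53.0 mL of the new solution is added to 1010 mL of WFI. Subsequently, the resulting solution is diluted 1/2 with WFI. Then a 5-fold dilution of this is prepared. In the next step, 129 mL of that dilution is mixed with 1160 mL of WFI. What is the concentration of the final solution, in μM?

Overall dilution factor = 40 × 20.06 × 2 × 5 × 9.992 = 8.02 × 10⁴.
139 mM / 8.02 × 10⁴ = 1.73 × 10⁻³ mM = 1.73 μM.

1.73 μM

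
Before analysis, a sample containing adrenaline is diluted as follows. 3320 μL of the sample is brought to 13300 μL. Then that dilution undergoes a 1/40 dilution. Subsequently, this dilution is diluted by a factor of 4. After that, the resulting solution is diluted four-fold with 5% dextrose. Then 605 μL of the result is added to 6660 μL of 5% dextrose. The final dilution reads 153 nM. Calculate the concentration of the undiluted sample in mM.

Overall dilution factor = 4.006 × 40 × 4 × 4 × 12.01 = 3.08 × 10⁴.
Original = 153 nM × 3.08 × 10⁴ = 4.71 × 10⁶ nM = 4.71 mM.

4.71 mM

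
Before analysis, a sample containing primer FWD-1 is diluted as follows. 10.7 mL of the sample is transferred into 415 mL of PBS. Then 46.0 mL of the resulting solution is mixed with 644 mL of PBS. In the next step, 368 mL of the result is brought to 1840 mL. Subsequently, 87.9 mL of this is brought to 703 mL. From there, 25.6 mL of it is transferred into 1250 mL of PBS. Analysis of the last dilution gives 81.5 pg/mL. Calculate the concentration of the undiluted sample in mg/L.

Overall dilution factor = 39.79 × 15 × 5 × 7.998 × 49.83 = 1.19 × 10⁶.
Original = 81.5 pg/mL × 1.19 × 10⁶ = 9.69 × 10⁷ pg/mL = 96.9 mg/L.

96.9 mg/L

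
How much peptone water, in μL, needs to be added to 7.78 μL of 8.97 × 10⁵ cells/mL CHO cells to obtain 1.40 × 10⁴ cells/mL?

491 μL

V₂ = C₁V₁/C₂ = 8.97 × 10⁵ × 7.78 / 1.40 × 10⁴ = 498 μL.
Diluent to add = V₂ − V₁ = 498 − 7.78 = 491 μL.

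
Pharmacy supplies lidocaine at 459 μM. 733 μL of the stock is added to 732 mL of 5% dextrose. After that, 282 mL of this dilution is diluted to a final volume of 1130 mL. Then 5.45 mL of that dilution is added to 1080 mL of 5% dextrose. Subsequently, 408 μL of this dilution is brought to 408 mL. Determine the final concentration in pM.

Overall dilution factor = 999.6 × 4.007 × 199.2 × 1000 = 7.98 × 10⁸.
459 μM / 7.98 × 10⁸ = 5.75 × 10⁻⁷ μM = 0.575 pM.

0.575 pM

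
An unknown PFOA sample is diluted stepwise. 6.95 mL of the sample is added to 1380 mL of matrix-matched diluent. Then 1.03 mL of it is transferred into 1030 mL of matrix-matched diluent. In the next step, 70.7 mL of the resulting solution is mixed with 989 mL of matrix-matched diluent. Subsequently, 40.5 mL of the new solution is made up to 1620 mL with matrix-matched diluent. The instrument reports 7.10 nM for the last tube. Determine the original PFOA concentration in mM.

Overall dilution factor = 199.6 × 1001 × 14.99 × 40 = 1.20 × 10⁸.
Original = 7.10 nM × 1.20 × 10⁸ = 8.50 × 10⁸ nM = 850 mM.

850 mM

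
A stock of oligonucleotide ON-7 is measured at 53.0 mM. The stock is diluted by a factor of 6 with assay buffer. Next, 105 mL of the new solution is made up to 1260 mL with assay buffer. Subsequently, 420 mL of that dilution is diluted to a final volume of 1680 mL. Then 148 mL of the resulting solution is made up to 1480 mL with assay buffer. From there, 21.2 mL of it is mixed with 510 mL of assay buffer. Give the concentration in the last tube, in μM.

0.734 μM

Overall dilution factor = 6 × 12 × 4 × 10 × 25.06 = 7.22 × 10⁴.
53.0 mM / 7.22 × 10⁴ = 7.34 × 10⁻⁴ mM = 0.734 μM.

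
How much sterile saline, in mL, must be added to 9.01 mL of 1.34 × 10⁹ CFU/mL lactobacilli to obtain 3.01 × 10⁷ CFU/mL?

V₂ = C₁V₁/C₂ = 1.34 × 10⁹ × 9.01 / 3.01 × 10⁷ = 401 mL.
Diluent to add = V₂ − V₁ = 401 − 9.01 = 392 mL.

392 mL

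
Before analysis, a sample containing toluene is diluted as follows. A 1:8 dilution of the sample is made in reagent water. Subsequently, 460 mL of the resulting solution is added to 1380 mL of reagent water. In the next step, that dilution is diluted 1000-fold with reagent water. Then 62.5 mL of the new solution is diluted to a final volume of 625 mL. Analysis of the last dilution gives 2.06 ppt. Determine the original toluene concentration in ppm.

0.659 ppm

Overall dilution factor = 8 × 4 × 1000 × 10 = 3.20 × 10⁵.
Original = 2.06 ppt × 3.20 × 10⁵ = 6.59 × 10⁵ ppt = 0.659 ppm.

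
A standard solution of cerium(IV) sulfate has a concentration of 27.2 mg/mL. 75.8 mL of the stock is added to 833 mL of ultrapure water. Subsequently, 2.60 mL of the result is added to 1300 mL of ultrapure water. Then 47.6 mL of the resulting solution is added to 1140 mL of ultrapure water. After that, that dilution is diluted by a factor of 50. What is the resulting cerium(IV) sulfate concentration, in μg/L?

3.63 μg/L

Overall dilution factor = 11.99 × 501 × 24.95 × 50 = 7.49 × 10⁶.
27.2 mg/mL / 7.49 × 10⁶ = 3.63 × 10⁻⁶ mg/mL = 3.63 μg/L.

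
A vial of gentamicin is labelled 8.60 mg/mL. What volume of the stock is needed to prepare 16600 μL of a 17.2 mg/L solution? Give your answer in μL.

33.2 μL

17.2 mg/L = 0.0172 mg/mL.
V₁ = C₂V₂/C₁ = 0.0172 × 16600 / 8.60 = 33.2 μL.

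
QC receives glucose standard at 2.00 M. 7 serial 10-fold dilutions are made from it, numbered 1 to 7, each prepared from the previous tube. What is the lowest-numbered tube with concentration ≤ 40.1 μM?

Tube n has concentration 2.00 M / 10ⁿ.
Need 10ⁿ ≥ 2.00 M / 40.1 μM = 4.99 × 10⁴, so n ≥ 4.70.
First such tube: n = 5.

tube 5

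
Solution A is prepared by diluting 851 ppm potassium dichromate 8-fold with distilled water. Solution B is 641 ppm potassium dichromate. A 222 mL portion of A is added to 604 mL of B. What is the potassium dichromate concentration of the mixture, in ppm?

497 ppm

C_A = 851 ppm / 8 = 106 ppm.
C_mix = (C_A·V_A + C_B·V_B)/(V_A + V_B) = (106×222 + 641×604) / 826.0 = 497 ppm.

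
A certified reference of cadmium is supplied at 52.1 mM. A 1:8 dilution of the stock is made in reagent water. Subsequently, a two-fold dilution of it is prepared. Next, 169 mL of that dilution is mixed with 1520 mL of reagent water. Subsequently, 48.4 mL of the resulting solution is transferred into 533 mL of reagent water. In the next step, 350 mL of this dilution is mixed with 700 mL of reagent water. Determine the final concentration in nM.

Overall dilution factor = 8 × 2 × 9.994 × 12.01 × 3 = 5763.
52.1 mM / 5763 = 9.04 × 10⁻³ mM = 9040 nM.

9040 nM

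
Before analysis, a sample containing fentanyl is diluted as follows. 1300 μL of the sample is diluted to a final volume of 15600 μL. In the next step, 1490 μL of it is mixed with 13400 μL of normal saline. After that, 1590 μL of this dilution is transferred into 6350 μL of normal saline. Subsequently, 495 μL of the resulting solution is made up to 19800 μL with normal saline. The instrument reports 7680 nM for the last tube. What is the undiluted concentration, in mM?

184 mM

Overall dilution factor = 12 × 9.993 × 4.994 × 40 = 2.40 × 10⁴.
Original = 7680 nM × 2.40 × 10⁴ = 1.84 × 10⁸ nM = 184 mM.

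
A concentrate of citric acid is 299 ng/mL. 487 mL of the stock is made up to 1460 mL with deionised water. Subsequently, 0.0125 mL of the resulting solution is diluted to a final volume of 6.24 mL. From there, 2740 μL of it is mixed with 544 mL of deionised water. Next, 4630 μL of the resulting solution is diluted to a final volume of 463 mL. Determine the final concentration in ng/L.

Overall dilution factor = 2.998 × 499.2 × 199.5 × 100 = 2.99 × 10⁷.
299 ng/mL / 2.99 × 10⁷ = 1.00 × 10⁻⁵ ng/mL = 0.0100 ng/L.

0.0100 ng/L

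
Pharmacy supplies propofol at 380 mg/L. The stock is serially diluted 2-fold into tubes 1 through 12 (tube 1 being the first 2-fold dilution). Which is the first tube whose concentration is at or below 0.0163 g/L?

tube 5

Tube n has concentration 380 mg/L / 2ⁿ.
Need 2ⁿ ≥ 380 mg/L / 0.0163 g/L = 23.3, so n ≥ 4.54.
First such tube: n = 5.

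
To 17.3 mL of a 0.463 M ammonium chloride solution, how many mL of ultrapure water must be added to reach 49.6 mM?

49.6 mM = 0.0496 M.
V₂ = C₁V₁/C₂ = 0.463 × 17.3 / 0.0496 = 161 mL.
Diluent to add = V₂ − V₁ = 161 − 17.3 = 144 mL.

144 mL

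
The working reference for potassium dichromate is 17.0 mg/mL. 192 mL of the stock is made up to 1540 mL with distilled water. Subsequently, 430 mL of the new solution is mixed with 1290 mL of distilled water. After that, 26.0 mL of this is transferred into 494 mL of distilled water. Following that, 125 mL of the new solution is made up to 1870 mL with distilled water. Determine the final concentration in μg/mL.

1.77 μg/mL

Overall dilution factor = 8.021 × 4 × 20 × 14.96 = 9599.
17.0 mg/mL / 9599 = 1.77 × 10⁻³ mg/mL = 1.77 μg/mL.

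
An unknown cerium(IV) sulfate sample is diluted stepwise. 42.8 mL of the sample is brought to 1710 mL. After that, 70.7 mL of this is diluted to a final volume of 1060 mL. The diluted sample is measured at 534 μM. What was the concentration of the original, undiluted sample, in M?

Overall dilution factor = 39.95 × 14.99 = 599.
Original = 534 μM × 599 = 3.20 × 10⁵ μM = 0.320 M.

0.320 M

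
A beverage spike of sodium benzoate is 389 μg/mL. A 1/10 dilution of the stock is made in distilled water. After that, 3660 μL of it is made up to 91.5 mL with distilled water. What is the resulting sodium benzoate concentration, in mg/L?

1.56 mg/L

Overall dilution factor = 10 × 25 = 250.
389 μg/mL / 250 = 1.56 μg/mL = 1.56 mg/L.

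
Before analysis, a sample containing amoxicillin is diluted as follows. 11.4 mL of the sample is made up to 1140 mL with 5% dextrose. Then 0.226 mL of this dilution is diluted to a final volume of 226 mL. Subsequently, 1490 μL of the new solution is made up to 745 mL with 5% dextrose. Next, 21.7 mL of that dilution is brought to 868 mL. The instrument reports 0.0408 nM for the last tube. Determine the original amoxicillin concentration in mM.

81.6 mM

Overall dilution factor = 100 × 1000 × 500 × 40 = 2.00 × 10⁹.
Original = 0.0408 nM × 2.00 × 10⁹ = 8.16 × 10⁷ nM = 81.6 mM.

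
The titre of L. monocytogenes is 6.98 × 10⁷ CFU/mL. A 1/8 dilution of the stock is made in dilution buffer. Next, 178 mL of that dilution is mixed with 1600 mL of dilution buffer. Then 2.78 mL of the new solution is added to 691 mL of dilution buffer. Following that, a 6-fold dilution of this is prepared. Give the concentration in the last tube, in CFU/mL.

583 CFU/mL

Overall dilution factor = 8 × 9.989 × 249.6 × 6 = 1.20 × 10⁵.
6.98 × 10⁷ CFU/mL / 1.20 × 10⁵ = 583 CFU/mL.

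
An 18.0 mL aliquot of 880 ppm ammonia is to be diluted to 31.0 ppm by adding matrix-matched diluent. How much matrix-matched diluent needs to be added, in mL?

493 mL

V₂ = C₁V₁/C₂ = 880 × 18.0 / 31.0 = 511 mL.
Diluent to add = V₂ − V₁ = 511 − 18.0 = 493 mL.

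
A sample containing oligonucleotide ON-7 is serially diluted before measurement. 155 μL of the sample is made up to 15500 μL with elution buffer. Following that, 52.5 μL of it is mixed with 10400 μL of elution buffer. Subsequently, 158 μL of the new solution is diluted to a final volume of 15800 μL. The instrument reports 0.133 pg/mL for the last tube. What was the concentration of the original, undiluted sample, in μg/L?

Overall dilution factor = 100 × 199.1 × 100 = 1.99 × 10⁶.
Original = 0.133 pg/mL × 1.99 × 10⁶ = 2.65 × 10⁵ pg/mL = 265 μg/L.

265 μg/L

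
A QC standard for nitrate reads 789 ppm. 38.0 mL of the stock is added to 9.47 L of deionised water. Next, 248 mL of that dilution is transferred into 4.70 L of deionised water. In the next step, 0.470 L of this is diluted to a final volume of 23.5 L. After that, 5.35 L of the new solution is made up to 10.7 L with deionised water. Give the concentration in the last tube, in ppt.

Overall dilution factor = 250.2 × 19.95 × 50 × 2 = 4.99 × 10⁵.
789 ppm / 4.99 × 10⁵ = 1.58 × 10⁻³ ppm = 1580 ppt.

1580 ppt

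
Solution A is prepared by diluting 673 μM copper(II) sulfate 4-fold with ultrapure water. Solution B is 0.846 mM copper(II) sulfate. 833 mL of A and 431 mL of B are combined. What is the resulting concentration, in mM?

C_A = 673 μM / 4 = 168 μM.
C_B = 0.846 mM = 846 μM.
C_mix = (C_A·V_A + C_B·V_B)/(V_A + V_B) = (168×833 + 846×431) / 1264 = 399 μM = 0.399 mM.

0.399 mM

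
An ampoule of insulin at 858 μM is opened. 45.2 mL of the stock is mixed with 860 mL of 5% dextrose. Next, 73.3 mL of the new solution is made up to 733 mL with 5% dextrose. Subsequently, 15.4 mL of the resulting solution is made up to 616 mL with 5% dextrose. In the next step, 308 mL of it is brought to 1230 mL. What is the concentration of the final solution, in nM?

Overall dilution factor = 20.03 × 10 × 40 × 3.994 = 3.20 × 10⁴.
858 μM / 3.20 × 10⁴ = 0.0268 μM = 26.8 nM.

26.8 nM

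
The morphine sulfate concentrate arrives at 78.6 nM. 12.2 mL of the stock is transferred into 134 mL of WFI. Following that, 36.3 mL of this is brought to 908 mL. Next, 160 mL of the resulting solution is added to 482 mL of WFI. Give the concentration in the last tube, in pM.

65.3 pM

Overall dilution factor = 11.98 × 25.01 × 4.013 = 1203.
78.6 nM / 1203 = 0.0653 nM = 65.3 pM.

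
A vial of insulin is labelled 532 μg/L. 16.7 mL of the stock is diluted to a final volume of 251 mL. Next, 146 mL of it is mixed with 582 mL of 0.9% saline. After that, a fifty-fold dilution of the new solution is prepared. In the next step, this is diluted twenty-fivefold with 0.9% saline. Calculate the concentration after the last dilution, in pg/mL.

5.68 pg/mL

Overall dilution factor = 15.03 × 4.986 × 50 × 25 = 9.37 × 10⁴.
532 μg/L / 9.37 × 10⁴ = 5.68 × 10⁻³ μg/L = 5.68 pg/mL.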